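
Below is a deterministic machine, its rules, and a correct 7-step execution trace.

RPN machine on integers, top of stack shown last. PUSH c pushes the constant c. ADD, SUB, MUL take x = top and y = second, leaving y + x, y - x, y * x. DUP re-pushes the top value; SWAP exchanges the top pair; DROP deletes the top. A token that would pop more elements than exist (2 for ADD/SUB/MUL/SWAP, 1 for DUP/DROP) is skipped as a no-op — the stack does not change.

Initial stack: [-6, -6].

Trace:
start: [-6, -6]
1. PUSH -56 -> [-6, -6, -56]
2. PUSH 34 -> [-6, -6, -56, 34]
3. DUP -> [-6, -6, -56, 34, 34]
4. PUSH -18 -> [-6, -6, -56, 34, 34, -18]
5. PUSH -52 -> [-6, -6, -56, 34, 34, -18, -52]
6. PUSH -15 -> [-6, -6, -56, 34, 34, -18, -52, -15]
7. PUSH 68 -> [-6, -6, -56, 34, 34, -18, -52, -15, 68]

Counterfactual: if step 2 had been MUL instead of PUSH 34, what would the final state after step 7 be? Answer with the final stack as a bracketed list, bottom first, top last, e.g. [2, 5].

(re-executing from step 2 with the substitution; state before step 2: [-6, -6, -56])
2. MUL -> [-6, 336]
3. DUP -> [-6, 336, 336]
4. PUSH -18 -> [-6, 336, 336, -18]
5. PUSH -52 -> [-6, 336, 336, -18, -52]
6. PUSH -15 -> [-6, 336, 336, -18, -52, -15]
7. PUSH 68 -> [-6, 336, 336, -18, -52, -15, 68]

[-6, 336, 336, -18, -52, -15, 68]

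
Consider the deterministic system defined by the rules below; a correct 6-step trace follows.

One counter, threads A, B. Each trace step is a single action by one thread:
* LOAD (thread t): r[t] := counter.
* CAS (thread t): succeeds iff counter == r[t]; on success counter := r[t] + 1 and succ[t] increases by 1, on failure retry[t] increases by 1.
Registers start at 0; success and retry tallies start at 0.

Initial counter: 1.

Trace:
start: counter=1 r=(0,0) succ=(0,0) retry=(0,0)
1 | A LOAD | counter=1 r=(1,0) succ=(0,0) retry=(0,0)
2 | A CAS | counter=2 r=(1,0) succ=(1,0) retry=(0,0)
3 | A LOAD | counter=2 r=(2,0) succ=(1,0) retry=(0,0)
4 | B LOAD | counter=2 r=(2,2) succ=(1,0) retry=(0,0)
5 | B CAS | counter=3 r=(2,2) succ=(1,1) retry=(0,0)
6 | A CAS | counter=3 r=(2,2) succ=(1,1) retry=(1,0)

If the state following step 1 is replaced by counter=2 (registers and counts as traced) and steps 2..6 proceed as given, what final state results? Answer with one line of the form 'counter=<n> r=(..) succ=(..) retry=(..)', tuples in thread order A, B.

state after step 1 := counter=2 r=(1,0) succ=(0,0) retry=(0,0)
2 | A CAS | counter=2 r=(1,0) succ=(0,0) retry=(1,0)
3 | A LOAD | counter=2 r=(2,0) succ=(0,0) retry=(1,0)
4 | B LOAD | counter=2 r=(2,2) succ=(0,0) retry=(1,0)
5 | B CAS | counter=3 r=(2,2) succ=(0,1) retry=(1,0)
6 | A CAS | counter=3 r=(2,2) succ=(0,1) retry=(2,0)

counter=3 r=(2,2) succ=(0,1) retry=(2,0)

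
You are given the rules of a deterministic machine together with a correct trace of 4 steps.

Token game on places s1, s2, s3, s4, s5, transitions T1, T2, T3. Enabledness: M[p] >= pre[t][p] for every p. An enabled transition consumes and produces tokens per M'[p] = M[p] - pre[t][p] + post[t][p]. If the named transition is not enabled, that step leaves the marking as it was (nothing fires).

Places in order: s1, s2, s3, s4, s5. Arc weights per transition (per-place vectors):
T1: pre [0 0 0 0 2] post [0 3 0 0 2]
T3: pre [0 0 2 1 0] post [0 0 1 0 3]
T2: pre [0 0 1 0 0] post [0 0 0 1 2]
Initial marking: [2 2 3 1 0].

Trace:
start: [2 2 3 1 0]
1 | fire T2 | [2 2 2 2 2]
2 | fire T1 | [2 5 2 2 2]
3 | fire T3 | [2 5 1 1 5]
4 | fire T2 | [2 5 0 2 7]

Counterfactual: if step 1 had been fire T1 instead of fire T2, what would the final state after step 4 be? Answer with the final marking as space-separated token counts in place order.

2 2 1 1 5

(re-executing from step 1 with the substitution; state before step 1: [2 2 3 1 0])
1 | fire T1 | [2 2 3 1 0]
2 | fire T1 | [2 2 3 1 0]
3 | fire T3 | [2 2 2 0 3]
4 | fire T2 | [2 2 1 1 5]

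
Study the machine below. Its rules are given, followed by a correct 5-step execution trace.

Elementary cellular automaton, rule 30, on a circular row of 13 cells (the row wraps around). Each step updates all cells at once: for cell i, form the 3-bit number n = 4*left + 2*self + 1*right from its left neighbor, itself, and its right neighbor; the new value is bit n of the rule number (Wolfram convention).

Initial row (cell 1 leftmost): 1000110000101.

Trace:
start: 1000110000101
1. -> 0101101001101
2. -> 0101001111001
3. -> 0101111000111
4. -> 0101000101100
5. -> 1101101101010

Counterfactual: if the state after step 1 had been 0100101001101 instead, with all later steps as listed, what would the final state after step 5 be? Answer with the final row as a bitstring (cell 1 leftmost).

1101110001010

state after step 1 := 0100101001101
2. -> 0111101111001
3. -> 0100001000111
4. -> 0110011101100
5. -> 1101110001010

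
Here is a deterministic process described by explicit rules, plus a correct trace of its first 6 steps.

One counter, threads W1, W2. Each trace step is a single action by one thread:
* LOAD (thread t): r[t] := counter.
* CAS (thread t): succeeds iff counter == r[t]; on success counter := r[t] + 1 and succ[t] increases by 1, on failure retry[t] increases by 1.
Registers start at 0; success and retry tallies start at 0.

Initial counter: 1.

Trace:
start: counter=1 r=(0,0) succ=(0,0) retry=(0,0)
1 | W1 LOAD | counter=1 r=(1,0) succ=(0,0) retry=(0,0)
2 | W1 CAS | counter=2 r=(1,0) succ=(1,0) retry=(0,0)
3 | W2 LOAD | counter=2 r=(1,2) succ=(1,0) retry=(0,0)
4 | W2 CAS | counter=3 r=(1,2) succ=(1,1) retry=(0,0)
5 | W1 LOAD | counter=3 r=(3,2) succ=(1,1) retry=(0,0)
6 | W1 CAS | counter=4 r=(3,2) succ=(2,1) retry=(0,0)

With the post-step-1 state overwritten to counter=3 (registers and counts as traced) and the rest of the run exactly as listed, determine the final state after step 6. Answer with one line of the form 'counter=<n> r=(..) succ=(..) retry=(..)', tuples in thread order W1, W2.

state after step 1 := counter=3 r=(1,0) succ=(0,0) retry=(0,0)
2 | W1 CAS | counter=3 r=(1,0) succ=(0,0) retry=(1,0)
3 | W2 LOAD | counter=3 r=(1,3) succ=(0,0) retry=(1,0)
4 | W2 CAS | counter=4 r=(1,3) succ=(0,1) retry=(1,0)
5 | W1 LOAD | counter=4 r=(4,3) succ=(0,1) retry=(1,0)
6 | W1 CAS | counter=5 r=(4,3) succ=(1,1) retry=(1,0)

counter=5 r=(4,3) succ=(1,1) retry=(1,0)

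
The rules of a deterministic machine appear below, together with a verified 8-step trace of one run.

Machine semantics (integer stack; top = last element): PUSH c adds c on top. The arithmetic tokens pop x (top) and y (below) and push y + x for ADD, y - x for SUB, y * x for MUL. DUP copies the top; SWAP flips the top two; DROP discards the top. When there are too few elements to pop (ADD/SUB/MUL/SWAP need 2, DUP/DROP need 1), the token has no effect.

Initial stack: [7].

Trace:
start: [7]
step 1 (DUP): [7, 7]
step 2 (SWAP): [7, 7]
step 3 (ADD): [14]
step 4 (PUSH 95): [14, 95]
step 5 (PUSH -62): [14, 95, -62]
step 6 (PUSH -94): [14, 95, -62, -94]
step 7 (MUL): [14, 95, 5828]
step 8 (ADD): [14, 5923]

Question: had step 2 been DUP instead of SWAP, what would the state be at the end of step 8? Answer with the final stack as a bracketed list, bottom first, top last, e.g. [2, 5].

[7, 14, 5923]

(re-executing from step 2 with the substitution; state before step 2: [7, 7])
step 2 (DUP): [7, 7, 7]
step 3 (ADD): [7, 14]
step 4 (PUSH 95): [7, 14, 95]
step 5 (PUSH -62): [7, 14, 95, -62]
step 6 (PUSH -94): [7, 14, 95, -62, -94]
step 7 (MUL): [7, 14, 95, 5828]
step 8 (ADD): [7, 14, 5923]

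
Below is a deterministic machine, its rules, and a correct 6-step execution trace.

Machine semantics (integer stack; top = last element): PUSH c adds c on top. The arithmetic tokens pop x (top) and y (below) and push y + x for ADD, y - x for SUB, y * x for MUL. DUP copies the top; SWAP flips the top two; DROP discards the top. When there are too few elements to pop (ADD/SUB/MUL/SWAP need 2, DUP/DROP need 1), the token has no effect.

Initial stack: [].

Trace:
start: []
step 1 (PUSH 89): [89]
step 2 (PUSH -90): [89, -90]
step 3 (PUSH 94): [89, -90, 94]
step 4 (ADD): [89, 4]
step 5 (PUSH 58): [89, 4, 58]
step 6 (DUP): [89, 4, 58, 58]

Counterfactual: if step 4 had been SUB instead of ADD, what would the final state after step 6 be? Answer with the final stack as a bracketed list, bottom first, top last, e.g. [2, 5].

[89, -184, 58, 58]

(re-executing from step 4 with the substitution; state before step 4: [89, -90, 94])
step 4 (SUB): [89, -184]
step 5 (PUSH 58): [89, -184, 58]
step 6 (DUP): [89, -184, 58, 58]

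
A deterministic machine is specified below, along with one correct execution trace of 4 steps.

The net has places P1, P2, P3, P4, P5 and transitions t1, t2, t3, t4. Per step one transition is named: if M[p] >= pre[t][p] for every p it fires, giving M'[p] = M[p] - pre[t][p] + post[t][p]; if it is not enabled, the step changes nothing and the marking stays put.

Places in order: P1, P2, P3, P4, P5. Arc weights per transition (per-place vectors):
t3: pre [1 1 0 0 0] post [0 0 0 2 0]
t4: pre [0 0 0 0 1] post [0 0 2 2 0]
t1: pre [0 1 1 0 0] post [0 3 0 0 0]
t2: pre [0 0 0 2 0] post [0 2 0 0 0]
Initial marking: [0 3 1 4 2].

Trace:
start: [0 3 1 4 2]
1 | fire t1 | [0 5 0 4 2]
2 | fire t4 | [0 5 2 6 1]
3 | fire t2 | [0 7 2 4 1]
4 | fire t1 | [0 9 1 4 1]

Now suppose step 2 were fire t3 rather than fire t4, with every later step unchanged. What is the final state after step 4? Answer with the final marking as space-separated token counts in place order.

(re-executing from step 2 with the substitution; state before step 2: [0 5 0 4 2])
2 | fire t3 | [0 5 0 4 2]
3 | fire t2 | [0 7 0 2 2]
4 | fire t1 | [0 7 0 2 2]

0 7 0 2 2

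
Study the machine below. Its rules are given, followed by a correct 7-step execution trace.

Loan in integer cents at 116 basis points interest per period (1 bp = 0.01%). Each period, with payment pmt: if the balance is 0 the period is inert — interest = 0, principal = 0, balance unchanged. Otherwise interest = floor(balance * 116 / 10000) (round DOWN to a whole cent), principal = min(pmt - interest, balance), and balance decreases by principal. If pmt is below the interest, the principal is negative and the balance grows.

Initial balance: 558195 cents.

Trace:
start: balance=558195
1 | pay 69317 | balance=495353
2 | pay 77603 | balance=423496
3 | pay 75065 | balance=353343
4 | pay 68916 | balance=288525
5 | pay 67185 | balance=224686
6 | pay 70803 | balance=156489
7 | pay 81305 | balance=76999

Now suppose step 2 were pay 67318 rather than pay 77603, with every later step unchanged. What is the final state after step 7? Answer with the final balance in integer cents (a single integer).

(re-executing from step 2 with the substitution; state before step 2: balance=495353)
2 | pay 67318 | balance=433781
3 | pay 75065 | balance=363747
4 | pay 68916 | balance=299050
5 | pay 67185 | balance=235333
6 | pay 70803 | balance=167259
7 | pay 81305 | balance=87894

87894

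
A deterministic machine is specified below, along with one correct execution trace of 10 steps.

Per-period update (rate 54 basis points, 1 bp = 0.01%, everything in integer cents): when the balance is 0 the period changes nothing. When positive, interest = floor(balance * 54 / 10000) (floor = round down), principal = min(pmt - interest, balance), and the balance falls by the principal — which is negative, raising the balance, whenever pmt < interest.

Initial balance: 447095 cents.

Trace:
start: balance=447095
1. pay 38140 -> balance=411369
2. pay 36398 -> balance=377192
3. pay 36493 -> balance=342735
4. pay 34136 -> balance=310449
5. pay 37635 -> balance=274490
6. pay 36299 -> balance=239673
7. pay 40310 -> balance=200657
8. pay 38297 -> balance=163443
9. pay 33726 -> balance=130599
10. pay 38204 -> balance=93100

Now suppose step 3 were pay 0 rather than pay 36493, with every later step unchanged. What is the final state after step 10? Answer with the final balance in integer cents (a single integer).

130994

(re-executing from step 3 with the substitution; state before step 3: balance=377192)
3. pay 0 -> balance=379228
4. pay 34136 -> balance=347139
5. pay 37635 -> balance=311378
6. pay 36299 -> balance=276760
7. pay 40310 -> balance=237944
8. pay 38297 -> balance=200931
9. pay 33726 -> balance=168290
10. pay 38204 -> balance=130994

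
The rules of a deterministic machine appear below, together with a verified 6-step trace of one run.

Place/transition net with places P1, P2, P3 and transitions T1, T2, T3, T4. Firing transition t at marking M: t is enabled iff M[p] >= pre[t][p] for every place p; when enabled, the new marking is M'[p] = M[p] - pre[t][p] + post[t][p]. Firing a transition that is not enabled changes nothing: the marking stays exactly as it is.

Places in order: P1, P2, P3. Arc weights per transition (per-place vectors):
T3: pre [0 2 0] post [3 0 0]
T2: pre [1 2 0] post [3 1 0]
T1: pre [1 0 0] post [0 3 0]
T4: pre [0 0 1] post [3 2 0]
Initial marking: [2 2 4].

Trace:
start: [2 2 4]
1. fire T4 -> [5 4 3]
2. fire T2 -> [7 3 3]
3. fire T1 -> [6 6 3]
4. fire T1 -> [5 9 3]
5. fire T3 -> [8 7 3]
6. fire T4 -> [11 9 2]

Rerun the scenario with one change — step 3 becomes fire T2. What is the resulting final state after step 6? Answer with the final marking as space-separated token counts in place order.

(re-executing from step 3 with the substitution; state before step 3: [7 3 3])
3. fire T2 -> [9 2 3]
4. fire T1 -> [8 5 3]
5. fire T3 -> [11 3 3]
6. fire T4 -> [14 5 2]

14 5 2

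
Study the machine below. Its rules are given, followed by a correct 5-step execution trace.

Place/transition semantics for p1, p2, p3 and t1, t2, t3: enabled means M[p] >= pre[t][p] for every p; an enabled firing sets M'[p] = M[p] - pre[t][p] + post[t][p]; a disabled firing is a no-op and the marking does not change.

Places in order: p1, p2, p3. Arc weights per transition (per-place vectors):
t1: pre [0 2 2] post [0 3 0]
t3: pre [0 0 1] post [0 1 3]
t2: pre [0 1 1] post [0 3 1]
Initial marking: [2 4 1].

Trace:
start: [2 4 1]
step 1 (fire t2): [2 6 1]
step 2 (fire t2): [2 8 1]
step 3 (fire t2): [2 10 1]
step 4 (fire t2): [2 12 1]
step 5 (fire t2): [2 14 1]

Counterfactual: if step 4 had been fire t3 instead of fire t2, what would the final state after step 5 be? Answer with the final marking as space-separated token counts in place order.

2 13 3

(re-executing from step 4 with the substitution; state before step 4: [2 10 1])
step 4 (fire t3): [2 11 3]
step 5 (fire t2): [2 13 3]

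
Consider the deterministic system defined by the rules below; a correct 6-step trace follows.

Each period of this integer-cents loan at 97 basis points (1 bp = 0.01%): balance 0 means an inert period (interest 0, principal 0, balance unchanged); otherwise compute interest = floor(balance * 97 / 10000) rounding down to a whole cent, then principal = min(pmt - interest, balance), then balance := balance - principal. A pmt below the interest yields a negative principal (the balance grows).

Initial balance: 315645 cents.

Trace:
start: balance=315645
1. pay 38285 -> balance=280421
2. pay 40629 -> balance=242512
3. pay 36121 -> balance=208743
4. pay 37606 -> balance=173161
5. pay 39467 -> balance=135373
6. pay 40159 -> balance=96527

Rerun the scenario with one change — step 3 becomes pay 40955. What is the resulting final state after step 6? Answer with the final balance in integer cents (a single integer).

91551

(re-executing from step 3 with the substitution; state before step 3: balance=242512)
3. pay 40955 -> balance=203909
4. pay 37606 -> balance=168280
5. pay 39467 -> balance=130445
6. pay 40159 -> balance=91551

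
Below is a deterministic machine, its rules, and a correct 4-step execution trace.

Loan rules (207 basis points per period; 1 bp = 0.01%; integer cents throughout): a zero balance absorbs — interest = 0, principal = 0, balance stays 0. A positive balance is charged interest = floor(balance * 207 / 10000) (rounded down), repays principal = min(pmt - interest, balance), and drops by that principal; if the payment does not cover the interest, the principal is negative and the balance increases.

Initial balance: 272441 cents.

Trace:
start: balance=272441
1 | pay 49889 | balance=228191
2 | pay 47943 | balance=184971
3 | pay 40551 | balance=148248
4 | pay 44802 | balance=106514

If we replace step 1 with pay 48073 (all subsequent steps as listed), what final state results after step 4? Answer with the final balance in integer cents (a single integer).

108446

(re-executing from step 1 with the substitution; state before step 1: balance=272441)
1 | pay 48073 | balance=230007
2 | pay 47943 | balance=186825
3 | pay 40551 | balance=150141
4 | pay 44802 | balance=108446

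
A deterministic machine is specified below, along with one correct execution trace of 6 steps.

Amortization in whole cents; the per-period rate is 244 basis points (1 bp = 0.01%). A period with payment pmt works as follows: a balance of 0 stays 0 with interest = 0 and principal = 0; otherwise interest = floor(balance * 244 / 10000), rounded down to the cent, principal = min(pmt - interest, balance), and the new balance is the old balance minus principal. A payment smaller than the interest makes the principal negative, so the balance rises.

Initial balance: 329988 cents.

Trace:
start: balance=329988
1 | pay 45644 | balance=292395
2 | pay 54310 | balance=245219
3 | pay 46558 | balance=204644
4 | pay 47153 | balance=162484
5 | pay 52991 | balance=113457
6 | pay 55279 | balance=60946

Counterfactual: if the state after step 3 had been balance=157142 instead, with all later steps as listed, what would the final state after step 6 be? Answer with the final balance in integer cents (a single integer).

9882

state after step 3 := balance=157142
4 | pay 47153 | balance=113823
5 | pay 52991 | balance=63609
6 | pay 55279 | balance=9882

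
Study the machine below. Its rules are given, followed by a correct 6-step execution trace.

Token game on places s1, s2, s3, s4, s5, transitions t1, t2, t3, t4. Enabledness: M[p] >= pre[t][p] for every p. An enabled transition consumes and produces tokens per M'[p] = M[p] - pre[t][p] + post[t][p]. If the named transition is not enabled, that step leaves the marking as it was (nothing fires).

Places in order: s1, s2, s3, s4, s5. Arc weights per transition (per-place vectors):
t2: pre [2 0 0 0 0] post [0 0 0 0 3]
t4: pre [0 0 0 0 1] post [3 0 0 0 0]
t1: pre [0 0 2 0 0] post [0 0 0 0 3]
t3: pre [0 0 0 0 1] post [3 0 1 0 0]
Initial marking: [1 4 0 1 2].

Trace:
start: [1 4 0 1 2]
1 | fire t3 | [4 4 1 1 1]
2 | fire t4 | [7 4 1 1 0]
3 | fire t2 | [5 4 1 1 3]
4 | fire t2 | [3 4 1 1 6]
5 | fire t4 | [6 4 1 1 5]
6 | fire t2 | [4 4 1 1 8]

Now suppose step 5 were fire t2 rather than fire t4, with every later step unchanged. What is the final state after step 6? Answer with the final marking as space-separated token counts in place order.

(re-executing from step 5 with the substitution; state before step 5: [3 4 1 1 6])
5 | fire t2 | [1 4 1 1 9]
6 | fire t2 | [1 4 1 1 9]

1 4 1 1 9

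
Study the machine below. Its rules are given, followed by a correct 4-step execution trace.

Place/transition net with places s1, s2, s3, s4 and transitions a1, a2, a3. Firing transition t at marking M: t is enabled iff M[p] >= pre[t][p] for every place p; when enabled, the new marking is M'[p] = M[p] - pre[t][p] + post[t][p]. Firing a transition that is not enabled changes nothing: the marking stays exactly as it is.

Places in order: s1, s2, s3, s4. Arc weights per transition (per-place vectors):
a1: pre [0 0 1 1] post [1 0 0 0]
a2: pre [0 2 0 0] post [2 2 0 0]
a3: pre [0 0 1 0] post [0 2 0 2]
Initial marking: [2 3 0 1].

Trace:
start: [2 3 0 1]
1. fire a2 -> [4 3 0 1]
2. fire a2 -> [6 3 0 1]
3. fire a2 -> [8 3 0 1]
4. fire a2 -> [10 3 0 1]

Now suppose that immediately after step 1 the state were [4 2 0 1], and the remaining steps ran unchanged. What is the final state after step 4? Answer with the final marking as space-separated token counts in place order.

state after step 1 := [4 2 0 1]
2. fire a2 -> [6 2 0 1]
3. fire a2 -> [8 2 0 1]
4. fire a2 -> [10 2 0 1]

10 2 0 1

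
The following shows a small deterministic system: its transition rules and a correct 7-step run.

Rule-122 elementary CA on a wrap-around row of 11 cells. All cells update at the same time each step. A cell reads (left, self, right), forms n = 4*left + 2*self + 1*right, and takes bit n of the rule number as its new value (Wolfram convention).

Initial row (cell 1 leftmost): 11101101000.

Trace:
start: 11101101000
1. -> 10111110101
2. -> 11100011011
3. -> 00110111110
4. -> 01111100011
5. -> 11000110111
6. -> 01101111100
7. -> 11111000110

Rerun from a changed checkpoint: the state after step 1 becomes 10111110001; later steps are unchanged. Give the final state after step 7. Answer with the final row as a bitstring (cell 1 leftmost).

state after step 1 := 10111110001
2. -> 11100011011
3. -> 00110111110
4. -> 01111100011
5. -> 11000110111
6. -> 01101111100
7. -> 11111000110

11111000110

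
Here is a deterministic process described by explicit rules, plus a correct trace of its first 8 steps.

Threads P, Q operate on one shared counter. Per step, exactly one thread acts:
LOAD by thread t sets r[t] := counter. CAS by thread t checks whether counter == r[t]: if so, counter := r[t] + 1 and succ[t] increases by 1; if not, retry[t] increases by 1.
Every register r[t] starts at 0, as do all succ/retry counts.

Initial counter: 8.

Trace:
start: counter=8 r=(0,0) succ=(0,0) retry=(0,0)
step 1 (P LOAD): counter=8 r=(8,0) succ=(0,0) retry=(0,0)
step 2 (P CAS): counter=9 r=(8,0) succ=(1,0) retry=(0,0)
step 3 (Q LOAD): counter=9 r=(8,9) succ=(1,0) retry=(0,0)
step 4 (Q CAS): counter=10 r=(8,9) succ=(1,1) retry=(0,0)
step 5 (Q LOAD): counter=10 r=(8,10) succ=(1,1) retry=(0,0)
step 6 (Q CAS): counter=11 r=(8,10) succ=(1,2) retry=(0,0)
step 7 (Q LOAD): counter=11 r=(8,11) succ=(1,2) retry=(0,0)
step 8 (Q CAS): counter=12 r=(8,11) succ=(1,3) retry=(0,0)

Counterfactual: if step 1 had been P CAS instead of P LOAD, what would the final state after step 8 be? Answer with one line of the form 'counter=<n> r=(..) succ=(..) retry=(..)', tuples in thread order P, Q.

(re-executing from step 1 with the substitution; state before step 1: counter=8 r=(0,0) succ=(0,0) retry=(0,0))
step 1 (P CAS): counter=8 r=(0,0) succ=(0,0) retry=(1,0)
step 2 (P CAS): counter=8 r=(0,0) succ=(0,0) retry=(2,0)
step 3 (Q LOAD): counter=8 r=(0,8) succ=(0,0) retry=(2,0)
step 4 (Q CAS): counter=9 r=(0,8) succ=(0,1) retry=(2,0)
step 5 (Q LOAD): counter=9 r=(0,9) succ=(0,1) retry=(2,0)
step 6 (Q CAS): counter=10 r=(0,9) succ=(0,2) retry=(2,0)
step 7 (Q LOAD): counter=10 r=(0,10) succ=(0,2) retry=(2,0)
step 8 (Q CAS): counter=11 r=(0,10) succ=(0,3) retry=(2,0)

counter=11 r=(0,10) succ=(0,3) retry=(2,0)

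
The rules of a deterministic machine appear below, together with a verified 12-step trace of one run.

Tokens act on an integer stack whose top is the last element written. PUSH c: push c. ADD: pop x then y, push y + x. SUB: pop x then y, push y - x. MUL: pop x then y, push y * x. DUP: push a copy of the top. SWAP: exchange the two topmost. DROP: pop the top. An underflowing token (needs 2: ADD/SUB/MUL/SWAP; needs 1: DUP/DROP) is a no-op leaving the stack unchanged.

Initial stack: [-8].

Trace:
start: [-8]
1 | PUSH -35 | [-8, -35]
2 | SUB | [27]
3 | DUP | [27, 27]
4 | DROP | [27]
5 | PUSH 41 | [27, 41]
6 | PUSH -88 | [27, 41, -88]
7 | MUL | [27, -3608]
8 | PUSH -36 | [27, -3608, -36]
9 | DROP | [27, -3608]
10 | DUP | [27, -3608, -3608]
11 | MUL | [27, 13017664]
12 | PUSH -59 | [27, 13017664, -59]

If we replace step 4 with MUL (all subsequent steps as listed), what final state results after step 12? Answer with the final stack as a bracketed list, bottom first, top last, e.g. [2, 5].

[729, 13017664, -59]

(re-executing from step 4 with the substitution; state before step 4: [27, 27])
4 | MUL | [729]
5 | PUSH 41 | [729, 41]
6 | PUSH -88 | [729, 41, -88]
7 | MUL | [729, -3608]
8 | PUSH -36 | [729, -3608, -36]
9 | DROP | [729, -3608]
10 | DUP | [729, -3608, -3608]
11 | MUL | [729, 13017664]
12 | PUSH -59 | [729, 13017664, -59]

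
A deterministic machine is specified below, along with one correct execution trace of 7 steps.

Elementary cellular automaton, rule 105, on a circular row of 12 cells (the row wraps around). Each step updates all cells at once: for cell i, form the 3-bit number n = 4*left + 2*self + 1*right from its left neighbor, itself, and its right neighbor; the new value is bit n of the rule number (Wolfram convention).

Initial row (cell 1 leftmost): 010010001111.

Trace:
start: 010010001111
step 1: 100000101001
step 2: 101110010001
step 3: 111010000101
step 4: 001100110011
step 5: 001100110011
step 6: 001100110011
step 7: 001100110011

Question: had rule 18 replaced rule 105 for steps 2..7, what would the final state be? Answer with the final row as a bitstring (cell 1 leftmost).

(re-executing steps 2..7 under rule 18; state before step 2: 100000101001)
step 2: 010001000110
step 3: 101010101001
step 4: 000000000110
step 5: 000000001001
step 6: 100000010110
step 7: 010000100000

010000100000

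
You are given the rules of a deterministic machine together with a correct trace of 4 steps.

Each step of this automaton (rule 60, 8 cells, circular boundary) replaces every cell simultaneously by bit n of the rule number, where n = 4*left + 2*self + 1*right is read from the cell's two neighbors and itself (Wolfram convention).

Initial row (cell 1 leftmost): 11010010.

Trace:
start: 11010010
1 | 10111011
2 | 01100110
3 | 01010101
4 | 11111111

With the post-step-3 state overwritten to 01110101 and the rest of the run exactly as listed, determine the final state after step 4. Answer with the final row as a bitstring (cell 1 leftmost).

11001111

state after step 3 := 01110101
4 | 11001111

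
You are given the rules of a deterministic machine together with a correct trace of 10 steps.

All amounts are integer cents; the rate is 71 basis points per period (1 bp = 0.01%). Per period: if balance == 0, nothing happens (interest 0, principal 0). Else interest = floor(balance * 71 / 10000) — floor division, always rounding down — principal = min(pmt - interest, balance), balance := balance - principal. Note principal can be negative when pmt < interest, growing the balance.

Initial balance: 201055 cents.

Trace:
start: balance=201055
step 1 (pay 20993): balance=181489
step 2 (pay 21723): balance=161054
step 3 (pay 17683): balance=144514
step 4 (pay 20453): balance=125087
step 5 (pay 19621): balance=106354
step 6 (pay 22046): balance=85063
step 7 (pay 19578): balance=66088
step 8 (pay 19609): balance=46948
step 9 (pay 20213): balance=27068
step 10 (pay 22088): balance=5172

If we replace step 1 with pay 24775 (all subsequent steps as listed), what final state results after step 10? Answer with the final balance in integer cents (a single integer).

1140

(re-executing from step 1 with the substitution; state before step 1: balance=201055)
step 1 (pay 24775): balance=177707
step 2 (pay 21723): balance=157245
step 3 (pay 17683): balance=140678
step 4 (pay 20453): balance=121223
step 5 (pay 19621): balance=102462
step 6 (pay 22046): balance=81143
step 7 (pay 19578): balance=62141
step 8 (pay 19609): balance=42973
step 9 (pay 20213): balance=23065
step 10 (pay 22088): balance=1140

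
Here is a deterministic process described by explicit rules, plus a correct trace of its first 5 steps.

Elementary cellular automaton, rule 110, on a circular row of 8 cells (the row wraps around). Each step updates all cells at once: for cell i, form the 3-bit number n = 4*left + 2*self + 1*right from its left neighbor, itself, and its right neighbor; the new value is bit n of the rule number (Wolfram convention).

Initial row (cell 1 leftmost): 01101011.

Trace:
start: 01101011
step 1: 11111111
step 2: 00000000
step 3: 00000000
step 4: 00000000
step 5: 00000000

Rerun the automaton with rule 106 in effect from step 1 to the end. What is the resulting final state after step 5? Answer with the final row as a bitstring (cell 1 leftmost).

11001000

(re-executing steps 1..5 under rule 106; state before step 1: 01101011)
step 1: 11110111
step 2: 00011100
step 3: 00110100
step 4: 01111000
step 5: 11001000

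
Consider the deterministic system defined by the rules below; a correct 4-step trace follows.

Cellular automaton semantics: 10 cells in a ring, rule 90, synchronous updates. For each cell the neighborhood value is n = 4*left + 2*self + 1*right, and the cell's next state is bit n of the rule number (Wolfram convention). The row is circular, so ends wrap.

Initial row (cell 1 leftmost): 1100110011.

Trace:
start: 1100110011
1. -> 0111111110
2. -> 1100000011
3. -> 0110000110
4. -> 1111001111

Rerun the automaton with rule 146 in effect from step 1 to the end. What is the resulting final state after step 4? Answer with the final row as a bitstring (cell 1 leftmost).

0010110100

(re-executing steps 1..4 under rule 146; state before step 1: 1100110011)
1. -> 1011001101
2. -> 0000110000
3. -> 0001001000
4. -> 0010110100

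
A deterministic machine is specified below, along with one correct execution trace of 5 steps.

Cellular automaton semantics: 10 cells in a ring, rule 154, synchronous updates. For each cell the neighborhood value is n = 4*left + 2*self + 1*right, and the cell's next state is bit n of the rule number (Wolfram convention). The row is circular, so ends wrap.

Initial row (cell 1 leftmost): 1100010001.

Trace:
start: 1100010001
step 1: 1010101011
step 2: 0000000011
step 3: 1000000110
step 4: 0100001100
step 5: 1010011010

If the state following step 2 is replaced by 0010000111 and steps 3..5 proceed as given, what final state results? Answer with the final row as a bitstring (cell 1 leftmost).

state after step 2 := 0010000111
step 3: 1101001110
step 4: 1000111100
step 5: 0101111011

0101111011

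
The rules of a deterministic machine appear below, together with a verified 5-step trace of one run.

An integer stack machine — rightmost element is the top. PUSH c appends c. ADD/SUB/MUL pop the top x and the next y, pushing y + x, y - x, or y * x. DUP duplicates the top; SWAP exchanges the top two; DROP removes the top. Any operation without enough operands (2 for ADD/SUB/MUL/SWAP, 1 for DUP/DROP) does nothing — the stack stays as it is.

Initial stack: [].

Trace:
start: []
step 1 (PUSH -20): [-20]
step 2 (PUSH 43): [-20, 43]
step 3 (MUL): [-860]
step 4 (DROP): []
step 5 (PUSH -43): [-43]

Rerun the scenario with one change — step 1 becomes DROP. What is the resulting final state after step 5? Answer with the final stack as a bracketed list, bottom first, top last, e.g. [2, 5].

[-43]

(re-executing from step 1 with the substitution; state before step 1: [])
step 1 (DROP): []
step 2 (PUSH 43): [43]
step 3 (MUL): [43]
step 4 (DROP): []
step 5 (PUSH -43): [-43]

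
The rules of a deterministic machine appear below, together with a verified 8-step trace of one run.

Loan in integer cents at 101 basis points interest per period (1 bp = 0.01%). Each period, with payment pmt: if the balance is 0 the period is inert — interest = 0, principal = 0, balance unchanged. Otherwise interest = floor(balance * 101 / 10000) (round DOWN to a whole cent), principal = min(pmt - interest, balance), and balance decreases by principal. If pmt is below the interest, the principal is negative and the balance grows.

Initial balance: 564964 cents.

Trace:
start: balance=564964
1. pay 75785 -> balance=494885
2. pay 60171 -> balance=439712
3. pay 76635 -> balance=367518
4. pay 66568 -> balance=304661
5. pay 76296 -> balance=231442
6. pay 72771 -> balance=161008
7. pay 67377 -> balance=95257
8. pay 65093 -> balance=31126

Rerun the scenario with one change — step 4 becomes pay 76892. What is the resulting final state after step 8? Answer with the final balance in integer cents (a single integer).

(re-executing from step 4 with the substitution; state before step 4: balance=367518)
4. pay 76892 -> balance=294337
5. pay 76296 -> balance=221013
6. pay 72771 -> balance=150474
7. pay 67377 -> balance=84616
8. pay 65093 -> balance=20377

20377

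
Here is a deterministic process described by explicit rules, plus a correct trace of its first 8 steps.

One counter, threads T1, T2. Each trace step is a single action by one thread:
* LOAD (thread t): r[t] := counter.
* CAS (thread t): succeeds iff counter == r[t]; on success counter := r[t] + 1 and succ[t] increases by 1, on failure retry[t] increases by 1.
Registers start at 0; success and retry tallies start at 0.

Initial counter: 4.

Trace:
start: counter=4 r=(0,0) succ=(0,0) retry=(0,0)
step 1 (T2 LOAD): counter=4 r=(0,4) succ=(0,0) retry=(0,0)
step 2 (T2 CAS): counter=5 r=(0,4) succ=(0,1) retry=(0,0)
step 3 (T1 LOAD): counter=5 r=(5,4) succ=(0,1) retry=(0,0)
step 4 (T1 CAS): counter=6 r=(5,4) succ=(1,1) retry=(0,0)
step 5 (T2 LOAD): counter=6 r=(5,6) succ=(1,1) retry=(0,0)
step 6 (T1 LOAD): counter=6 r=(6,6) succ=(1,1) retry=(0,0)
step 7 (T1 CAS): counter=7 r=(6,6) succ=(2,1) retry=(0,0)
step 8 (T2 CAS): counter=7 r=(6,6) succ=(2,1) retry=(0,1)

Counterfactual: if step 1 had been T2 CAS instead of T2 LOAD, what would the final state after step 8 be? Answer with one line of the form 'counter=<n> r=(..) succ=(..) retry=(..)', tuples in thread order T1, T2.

(re-executing from step 1 with the substitution; state before step 1: counter=4 r=(0,0) succ=(0,0) retry=(0,0))
step 1 (T2 CAS): counter=4 r=(0,0) succ=(0,0) retry=(0,1)
step 2 (T2 CAS): counter=4 r=(0,0) succ=(0,0) retry=(0,2)
step 3 (T1 LOAD): counter=4 r=(4,0) succ=(0,0) retry=(0,2)
step 4 (T1 CAS): counter=5 r=(4,0) succ=(1,0) retry=(0,2)
step 5 (T2 LOAD): counter=5 r=(4,5) succ=(1,0) retry=(0,2)
step 6 (T1 LOAD): counter=5 r=(5,5) succ=(1,0) retry=(0,2)
step 7 (T1 CAS): counter=6 r=(5,5) succ=(2,0) retry=(0,2)
step 8 (T2 CAS): counter=6 r=(5,5) succ=(2,0) retry=(0,3)

counter=6 r=(5,5) succ=(2,0) retry=(0,3)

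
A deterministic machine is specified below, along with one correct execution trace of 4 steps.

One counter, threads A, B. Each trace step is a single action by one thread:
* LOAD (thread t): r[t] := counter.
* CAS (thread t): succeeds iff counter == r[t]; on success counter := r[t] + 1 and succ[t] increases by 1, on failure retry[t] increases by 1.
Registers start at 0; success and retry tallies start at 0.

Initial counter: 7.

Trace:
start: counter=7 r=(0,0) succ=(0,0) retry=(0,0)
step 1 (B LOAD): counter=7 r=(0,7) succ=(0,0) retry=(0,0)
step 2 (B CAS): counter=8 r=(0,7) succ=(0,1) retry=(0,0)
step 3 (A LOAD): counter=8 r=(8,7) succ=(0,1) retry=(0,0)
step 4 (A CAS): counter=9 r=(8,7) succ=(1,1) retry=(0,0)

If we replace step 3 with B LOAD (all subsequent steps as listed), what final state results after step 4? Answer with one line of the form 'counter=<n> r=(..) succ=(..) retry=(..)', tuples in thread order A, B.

counter=8 r=(0,8) succ=(0,1) retry=(1,0)

(re-executing from step 3 with the substitution; state before step 3: counter=8 r=(0,7) succ=(0,1) retry=(0,0))
step 3 (B LOAD): counter=8 r=(0,8) succ=(0,1) retry=(0,0)
step 4 (A CAS): counter=8 r=(0,8) succ=(0,1) retry=(1,0)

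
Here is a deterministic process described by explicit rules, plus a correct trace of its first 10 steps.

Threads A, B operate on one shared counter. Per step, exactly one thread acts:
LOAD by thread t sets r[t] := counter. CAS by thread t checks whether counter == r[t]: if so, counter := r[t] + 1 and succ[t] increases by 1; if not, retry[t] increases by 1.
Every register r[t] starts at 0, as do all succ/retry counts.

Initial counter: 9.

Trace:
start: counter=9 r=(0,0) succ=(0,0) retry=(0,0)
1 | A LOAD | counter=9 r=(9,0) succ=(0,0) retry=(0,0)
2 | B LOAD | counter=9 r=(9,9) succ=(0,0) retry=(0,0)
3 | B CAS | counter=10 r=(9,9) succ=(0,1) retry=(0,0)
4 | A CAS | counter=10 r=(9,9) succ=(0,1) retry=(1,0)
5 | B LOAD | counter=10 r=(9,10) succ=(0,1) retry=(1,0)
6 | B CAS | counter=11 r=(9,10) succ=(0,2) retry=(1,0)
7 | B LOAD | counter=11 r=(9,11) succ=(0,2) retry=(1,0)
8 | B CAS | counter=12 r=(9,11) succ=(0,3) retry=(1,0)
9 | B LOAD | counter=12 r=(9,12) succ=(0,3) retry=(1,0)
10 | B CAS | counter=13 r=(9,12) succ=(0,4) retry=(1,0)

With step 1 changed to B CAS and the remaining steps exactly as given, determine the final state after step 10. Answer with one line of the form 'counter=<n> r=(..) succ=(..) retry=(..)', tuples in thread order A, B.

counter=13 r=(0,12) succ=(0,4) retry=(1,1)

(re-executing from step 1 with the substitution; state before step 1: counter=9 r=(0,0) succ=(0,0) retry=(0,0))
1 | B CAS | counter=9 r=(0,0) succ=(0,0) retry=(0,1)
2 | B LOAD | counter=9 r=(0,9) succ=(0,0) retry=(0,1)
3 | B CAS | counter=10 r=(0,9) succ=(0,1) retry=(0,1)
4 | A CAS | counter=10 r=(0,9) succ=(0,1) retry=(1,1)
5 | B LOAD | counter=10 r=(0,10) succ=(0,1) retry=(1,1)
6 | B CAS | counter=11 r=(0,10) succ=(0,2) retry=(1,1)
7 | B LOAD | counter=11 r=(0,11) succ=(0,2) retry=(1,1)
8 | B CAS | counter=12 r=(0,11) succ=(0,3) retry=(1,1)
9 | B LOAD | counter=12 r=(0,12) succ=(0,3) retry=(1,1)
10 | B CAS | counter=13 r=(0,12) succ=(0,4) retry=(1,1)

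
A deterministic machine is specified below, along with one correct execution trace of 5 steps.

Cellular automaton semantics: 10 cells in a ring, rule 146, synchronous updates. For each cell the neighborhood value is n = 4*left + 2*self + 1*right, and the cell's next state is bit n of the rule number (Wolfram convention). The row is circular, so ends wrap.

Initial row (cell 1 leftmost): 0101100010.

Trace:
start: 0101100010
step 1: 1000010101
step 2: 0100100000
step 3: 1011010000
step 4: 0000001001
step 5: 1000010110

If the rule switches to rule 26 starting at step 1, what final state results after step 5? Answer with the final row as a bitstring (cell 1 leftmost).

0101011001

(re-executing steps 1..5 under rule 26; state before step 1: 0101100010)
step 1: 1001010101
step 2: 0110000001
step 3: 0101000010
step 4: 1000100101
step 5: 0101011001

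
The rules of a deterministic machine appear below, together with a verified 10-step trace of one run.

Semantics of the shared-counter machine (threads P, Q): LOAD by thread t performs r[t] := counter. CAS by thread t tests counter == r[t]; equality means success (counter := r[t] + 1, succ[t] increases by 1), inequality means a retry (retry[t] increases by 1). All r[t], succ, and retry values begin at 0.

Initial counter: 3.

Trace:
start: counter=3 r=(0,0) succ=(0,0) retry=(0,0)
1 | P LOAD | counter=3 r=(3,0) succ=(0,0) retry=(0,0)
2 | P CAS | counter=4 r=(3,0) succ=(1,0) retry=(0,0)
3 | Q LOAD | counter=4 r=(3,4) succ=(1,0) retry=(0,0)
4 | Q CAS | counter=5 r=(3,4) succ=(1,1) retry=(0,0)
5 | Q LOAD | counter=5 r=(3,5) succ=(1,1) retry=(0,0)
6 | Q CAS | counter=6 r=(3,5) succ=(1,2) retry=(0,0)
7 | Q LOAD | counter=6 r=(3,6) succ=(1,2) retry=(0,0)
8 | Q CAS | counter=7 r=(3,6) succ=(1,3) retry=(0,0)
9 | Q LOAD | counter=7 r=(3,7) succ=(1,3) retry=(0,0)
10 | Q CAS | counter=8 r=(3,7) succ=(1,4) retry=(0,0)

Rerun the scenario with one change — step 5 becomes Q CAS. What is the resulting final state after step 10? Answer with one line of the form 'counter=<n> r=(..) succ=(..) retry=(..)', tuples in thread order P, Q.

counter=7 r=(3,6) succ=(1,3) retry=(0,2)

(re-executing from step 5 with the substitution; state before step 5: counter=5 r=(3,4) succ=(1,1) retry=(0,0))
5 | Q CAS | counter=5 r=(3,4) succ=(1,1) retry=(0,1)
6 | Q CAS | counter=5 r=(3,4) succ=(1,1) retry=(0,2)
7 | Q LOAD | counter=5 r=(3,5) succ=(1,1) retry=(0,2)
8 | Q CAS | counter=6 r=(3,5) succ=(1,2) retry=(0,2)
9 | Q LOAD | counter=6 r=(3,6) succ=(1,2) retry=(0,2)
10 | Q CAS | counter=7 r=(3,6) succ=(1,3) retry=(0,2)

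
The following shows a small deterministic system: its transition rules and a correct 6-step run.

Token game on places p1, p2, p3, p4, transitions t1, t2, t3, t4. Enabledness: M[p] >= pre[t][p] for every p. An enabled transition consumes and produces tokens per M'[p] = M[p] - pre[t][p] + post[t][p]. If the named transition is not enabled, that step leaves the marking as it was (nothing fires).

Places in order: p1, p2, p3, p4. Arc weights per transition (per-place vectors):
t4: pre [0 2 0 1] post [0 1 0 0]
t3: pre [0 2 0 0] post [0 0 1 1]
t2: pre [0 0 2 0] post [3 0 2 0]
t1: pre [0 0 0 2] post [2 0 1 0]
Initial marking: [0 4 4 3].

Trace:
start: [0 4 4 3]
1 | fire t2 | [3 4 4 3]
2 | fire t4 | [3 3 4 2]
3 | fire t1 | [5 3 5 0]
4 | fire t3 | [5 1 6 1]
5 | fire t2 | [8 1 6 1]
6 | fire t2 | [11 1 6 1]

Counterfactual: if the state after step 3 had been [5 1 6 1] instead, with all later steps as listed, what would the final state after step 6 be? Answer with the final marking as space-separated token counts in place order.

state after step 3 := [5 1 6 1]
4 | fire t3 | [5 1 6 1]
5 | fire t2 | [8 1 6 1]
6 | fire t2 | [11 1 6 1]

11 1 6 1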